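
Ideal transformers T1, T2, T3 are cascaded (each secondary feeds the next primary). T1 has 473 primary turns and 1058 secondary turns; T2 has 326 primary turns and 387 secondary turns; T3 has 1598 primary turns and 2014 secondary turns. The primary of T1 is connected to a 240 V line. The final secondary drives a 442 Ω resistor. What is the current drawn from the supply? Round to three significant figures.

After T1: V = 240.00 × 1058/473 = 536.83 V.
After T2: V = 536.83 × 387/326 = 637.28 V.
After T3: V = 637.28 × 2014/1598 = 803.18 V.
I_load = 803.18/442 = 1.8171 A, so P_out = 803.18 × 1.8171 = 1459.5 W.
All ideal ⇒ P_in = P_out, so I_supply = 1459.5/240 = 6.08 A.

I_supply ≈ 6.08 A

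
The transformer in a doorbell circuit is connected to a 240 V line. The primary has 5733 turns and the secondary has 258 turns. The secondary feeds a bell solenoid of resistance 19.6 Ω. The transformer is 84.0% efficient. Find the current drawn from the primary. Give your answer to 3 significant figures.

I_p ≈ 0.0295 A

V_s = 240 × 258/5733 = 10.801 V.
I_s = V_s/R = 10.801/19.6 = 0.55105 A.
P_out = V_s I_s = 10.801 × 0.55105 = 5.9517 W.
P_in = P_out/η = 5.9517/0.840 = 7.0854 W.
I_p = P_in/V_p = 7.0854/240 = 0.0295 A.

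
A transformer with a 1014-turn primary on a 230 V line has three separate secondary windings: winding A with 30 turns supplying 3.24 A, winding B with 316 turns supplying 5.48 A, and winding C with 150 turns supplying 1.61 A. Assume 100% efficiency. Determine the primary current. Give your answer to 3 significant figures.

V_A = 230 × 30/1014 = 6.8047 V; V_B = 230 × 316/1014 = 71.677 V; V_C = 230 × 150/1014 = 34.024 V.
P_out = V_A I_A + V_B I_B + V_C I_C = 6.8047×3.24 + 71.677×5.48 + 34.024×1.61 = 22.047 + 392.79 + 54.778 = 469.61 W.
Ideal ⇒ P_in = P_out, so I_p = P_out/V_p = 469.61/230 = 2.04 A.

I_p ≈ 2.04 A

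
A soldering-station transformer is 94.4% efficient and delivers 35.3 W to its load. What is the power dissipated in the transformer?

P_loss ≈ 2.09 W

P_in = P_out/η = 35.3/0.944 = 37.3941 W.
P_loss = P_in − P_out = 37.3941 − 35.3 = 2.09 W.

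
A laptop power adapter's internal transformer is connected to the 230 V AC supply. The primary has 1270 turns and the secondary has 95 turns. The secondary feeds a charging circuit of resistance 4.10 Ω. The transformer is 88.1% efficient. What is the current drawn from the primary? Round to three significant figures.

I_p ≈ 0.356 A

V_s = 230 × 95/1270 = 17.205 V.
I_s = V_s/R = 17.205/4.10 = 4.1963 A.
P_out = V_s I_s = 17.205 × 4.1963 = 72.196 W.
P_in = P_out/η = 72.196/0.881 = 81.947 W.
I_p = P_in/V_p = 81.947/230 = 0.356 A.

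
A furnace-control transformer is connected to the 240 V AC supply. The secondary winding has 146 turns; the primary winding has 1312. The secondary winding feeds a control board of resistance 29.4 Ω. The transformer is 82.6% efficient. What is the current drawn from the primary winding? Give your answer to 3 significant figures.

I_p ≈ 0.122 A

V_s = 240 × 146/1312 = 26.707 V.
I_s = V_s/R = 26.707/29.4 = 0.90841 A.
P_out = V_s I_s = 26.707 × 0.90841 = 24.261 W.
P_in = P_out/η = 24.261/0.826 = 29.372 W.
I_p = P_in/V_p = 29.372/240 = 0.122 A.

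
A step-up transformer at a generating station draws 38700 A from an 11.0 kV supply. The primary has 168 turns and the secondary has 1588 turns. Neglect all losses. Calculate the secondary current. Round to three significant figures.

I_s/I_p = N_p/N_s, so I_s = 38700 × 168/1588 = 4090 A.

I_s ≈ 4090 A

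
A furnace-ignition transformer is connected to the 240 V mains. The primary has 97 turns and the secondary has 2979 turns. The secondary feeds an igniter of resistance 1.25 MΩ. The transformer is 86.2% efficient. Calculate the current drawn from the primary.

I_p ≈ 0.210 A

V_s = 240 × 2979/97 = 7370.7 V.
I_s = V_s/R = 7370.7/(1.25×10^6) = 0.0058966 A.
P_out = V_s I_s = 7370.7 × 0.0058966 = 43.462 W.
P_in = P_out/η = 43.462/0.862 = 50.420 W.
I_p = P_in/V_p = 50.420/240 = 0.210 A.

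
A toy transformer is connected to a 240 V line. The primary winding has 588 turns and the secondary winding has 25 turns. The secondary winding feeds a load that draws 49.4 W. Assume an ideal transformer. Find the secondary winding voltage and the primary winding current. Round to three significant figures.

V_s ≈ 10.2 V, I_p ≈ 0.206 A

V_s = V_p × N_s/N_p = 240 × 25/588 = 10.204 V.
I_s = P/V_s = 49.4/10.204 = 4.8412 A.
I_p = I_s × N_s/N_p = 4.8412 × 25/588 = 0.206 A.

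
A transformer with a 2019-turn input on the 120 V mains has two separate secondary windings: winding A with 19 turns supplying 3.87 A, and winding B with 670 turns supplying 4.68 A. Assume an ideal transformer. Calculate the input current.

V_A = 120 × 19/2019 = 1.1293 V; V_B = 120 × 670/2019 = 39.822 V.
P_out = V_A I_A + V_B I_B = 1.1293×3.87 + 39.822×4.68 = 4.3703 + 186.37 = 190.74 W.
Ideal ⇒ P_in = P_out, so I_in = P_out/V_in = 190.74/120 = 1.59 A.

I_in ≈ 1.59 A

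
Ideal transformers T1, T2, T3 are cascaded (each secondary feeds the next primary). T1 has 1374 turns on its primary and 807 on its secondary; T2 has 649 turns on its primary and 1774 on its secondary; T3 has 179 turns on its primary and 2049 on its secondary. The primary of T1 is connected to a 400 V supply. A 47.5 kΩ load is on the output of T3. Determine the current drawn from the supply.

I_supply ≈ 2.84 A

Secondary of T1: V = 400.00 × 807/1374 = 234.93 V.
Secondary of T2: V = 234.93 × 1774/649 = 642.18 V.
Secondary of T3: V = 642.18 × 2049/179 = 7351.0 V.
I_load = 7351.0/47500 = 0.15476 A, so P_out = 7351.0 × 0.15476 = 1137.6 W.
All ideal ⇒ P_in = P_out, so I_supply = 1137.6/400 = 2.84 A.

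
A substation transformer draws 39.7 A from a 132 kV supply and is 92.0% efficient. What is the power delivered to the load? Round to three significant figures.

P_in = V_p I_p = 132000 × 39.7 = 5.2404×10^6 W.
P_out = η P_in = 0.920 × 5.2404×10^6 = 4.82×10^6 W.

P_out ≈ 4.82×10^6 W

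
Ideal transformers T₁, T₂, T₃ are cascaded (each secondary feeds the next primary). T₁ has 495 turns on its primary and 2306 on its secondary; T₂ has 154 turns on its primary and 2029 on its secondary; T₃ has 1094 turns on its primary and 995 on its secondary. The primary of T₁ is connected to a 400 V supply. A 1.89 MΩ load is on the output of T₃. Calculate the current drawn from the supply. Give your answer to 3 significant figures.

After T₁: V = 400.00 × 2306/495 = 1863.4 V.
After T₂: V = 1863.4 × 2029/154 = 24551 V.
After T₃: V = 24551 × 995/1094 = 22330 V.
I_load = 22330/(1.89×10^6) = 0.011815 A, so P_out = 22330 × 0.011815 = 263.82 W.
All ideal ⇒ P_in = P_out, so I_supply = 263.82/400 = 0.660 A.

I_supply ≈ 0.660 A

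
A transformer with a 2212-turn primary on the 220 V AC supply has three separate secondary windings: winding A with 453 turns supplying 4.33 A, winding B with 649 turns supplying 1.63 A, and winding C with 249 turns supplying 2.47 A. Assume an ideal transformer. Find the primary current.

I_p ≈ 1.64 A

V_A = 220 × 453/2212 = 45.054 V; V_B = 220 × 649/2212 = 64.548 V; V_C = 220 × 249/2212 = 24.765 V.
P_out = V_A I_A + V_B I_B + V_C I_C = 45.054×4.33 + 64.548×1.63 + 24.765×2.47 = 195.08 + 105.21 + 61.169 = 361.47 W.
Ideal ⇒ P_in = P_out, so I_p = P_out/V_p = 361.47/220 = 1.64 A.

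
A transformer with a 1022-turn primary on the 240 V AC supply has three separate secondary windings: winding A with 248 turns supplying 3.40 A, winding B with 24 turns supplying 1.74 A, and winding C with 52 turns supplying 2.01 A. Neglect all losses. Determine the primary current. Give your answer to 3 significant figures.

I_p ≈ 0.968 A

V_A = 240 × 248/1022 = 58.239 V; V_B = 240 × 24/1022 = 5.6360 V; V_C = 240 × 52/1022 = 12.211 V.
P_out = V_A I_A + V_B I_B + V_C I_C = 58.239×3.40 + 5.6360×1.74 + 12.211×2.01 = 198.01 + 9.8067 + 24.545 = 232.36 W.
Ideal ⇒ P_in = P_out, so I_p = P_out/V_p = 232.36/240 = 0.968 A.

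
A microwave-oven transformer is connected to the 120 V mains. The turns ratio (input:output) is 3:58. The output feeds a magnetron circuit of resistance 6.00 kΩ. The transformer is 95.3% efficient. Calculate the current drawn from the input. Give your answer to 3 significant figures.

I_in ≈ 7.84 A

V_out = 120 × 58/3 = 2320.0 V.
I_out = V_out/R = 2320.0/6000 = 0.38667 A.
P_out = V_out I_out = 2320.0 × 0.38667 = 897.07 W.
P_in = P_out/η = 897.07/0.953 = 941.31 W.
I_in = P_in/V_in = 941.31/120 = 7.84 A.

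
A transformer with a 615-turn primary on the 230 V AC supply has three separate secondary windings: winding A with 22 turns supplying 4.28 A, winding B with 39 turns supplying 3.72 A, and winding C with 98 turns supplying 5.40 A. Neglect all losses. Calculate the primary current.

V_A = 230 × 22/615 = 8.2276 V; V_B = 230 × 39/615 = 14.585 V; V_C = 230 × 98/615 = 36.650 V.
P_out = V_A I_A + V_B I_B + V_C I_C = 8.2276×4.28 + 14.585×3.72 + 36.650×5.40 = 35.214 + 54.258 + 197.91 = 287.38 W.
Ideal ⇒ P_in = P_out, so I_p = P_out/V_p = 287.38/230 = 1.25 A.

I_p ≈ 1.25 A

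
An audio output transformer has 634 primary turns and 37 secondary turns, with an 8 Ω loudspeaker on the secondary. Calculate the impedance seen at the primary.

Z_p ≈ 2350 Ω

Z_p = (N_p/N_s)² × Z_s = (634/37)² × 8 = 2350 Ω.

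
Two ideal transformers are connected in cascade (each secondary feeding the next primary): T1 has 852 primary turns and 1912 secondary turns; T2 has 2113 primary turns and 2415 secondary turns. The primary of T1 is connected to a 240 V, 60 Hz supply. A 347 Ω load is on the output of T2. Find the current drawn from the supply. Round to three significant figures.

I_supply ≈ 4.55 A

Secondary of T1: V = 240.00 × 1912/852 = 538.59 V.
Secondary of T2: V = 538.59 × 2415/2113 = 615.57 V.
I_load = 615.57/347 = 1.7740 A, so P_out = 615.57 × 1.7740 = 1092.0 W.
All ideal ⇒ P_in = P_out, so I_supply = 1092.0/240 = 4.55 A.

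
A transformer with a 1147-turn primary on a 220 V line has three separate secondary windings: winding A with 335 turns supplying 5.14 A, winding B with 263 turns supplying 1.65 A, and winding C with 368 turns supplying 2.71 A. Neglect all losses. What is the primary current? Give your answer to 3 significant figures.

I_p ≈ 2.75 A

V_A = 220 × 335/1147 = 64.255 V; V_B = 220 × 263/1147 = 50.445 V; V_C = 220 × 368/1147 = 70.584 V.
P_out = V_A I_A + V_B I_B + V_C I_C = 64.255×5.14 + 50.445×1.65 + 70.584×2.71 = 330.27 + 83.234 + 191.28 = 604.79 W.
Ideal ⇒ P_in = P_out, so I_p = P_out/V_p = 604.79/220 = 2.75 A.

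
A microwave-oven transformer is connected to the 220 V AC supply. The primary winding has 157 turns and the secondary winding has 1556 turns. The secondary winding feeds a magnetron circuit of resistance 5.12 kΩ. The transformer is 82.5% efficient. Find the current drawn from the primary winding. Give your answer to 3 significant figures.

I_p ≈ 5.12 A

V_s = 220 × 1556/157 = 2180.4 V.
I_s = V_s/R = 2180.4/5120 = 0.42586 A.
P_out = V_s I_s = 2180.4 × 0.42586 = 928.53 W.
P_in = P_out/η = 928.53/0.825 = 1125.5 W.
I_p = P_in/V_p = 1125.5/220 = 5.12 A.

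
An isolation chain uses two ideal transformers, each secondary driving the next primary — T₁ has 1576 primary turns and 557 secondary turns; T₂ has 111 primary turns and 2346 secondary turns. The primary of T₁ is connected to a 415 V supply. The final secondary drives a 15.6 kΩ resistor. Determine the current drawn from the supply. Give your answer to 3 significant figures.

After T₁: V = 415.00 × 557/1576 = 146.67 V.
After T₂: V = 146.67 × 2346/111 = 3099.9 V.
I_load = 3099.9/15600 = 0.19871 A, so P_out = 3099.9 × 0.19871 = 616.00 W.
All ideal ⇒ P_in = P_out, so I_supply = 616.00/415 = 1.48 A.

I_supply ≈ 1.48 A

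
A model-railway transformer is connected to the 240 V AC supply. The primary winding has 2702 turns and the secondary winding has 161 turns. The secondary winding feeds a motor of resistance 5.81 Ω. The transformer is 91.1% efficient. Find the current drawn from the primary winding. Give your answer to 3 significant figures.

I_p ≈ 0.161 A

V_s = 240 × 161/2702 = 14.301 V.
I_s = V_s/R = 14.301/5.81 = 2.4614 A.
P_out = V_s I_s = 14.301 × 2.4614 = 35.199 W.
P_in = P_out/η = 35.199/0.911 = 38.638 W.
I_p = P_in/V_p = 38.638/240 = 0.161 A.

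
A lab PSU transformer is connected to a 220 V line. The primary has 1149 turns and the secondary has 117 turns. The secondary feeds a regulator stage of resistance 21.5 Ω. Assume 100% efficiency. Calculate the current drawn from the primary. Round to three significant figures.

V_s = V_p × N_s/N_p = 220 × 117/1149 = 22.402 V.
I_s = V_s/R = 22.402/21.5 = 1.0420 A.
For an ideal transformer I_p N_p = I_s N_s, so I_p = 1.0420 × 117/1149 = 0.106 A.

I_p ≈ 0.106 A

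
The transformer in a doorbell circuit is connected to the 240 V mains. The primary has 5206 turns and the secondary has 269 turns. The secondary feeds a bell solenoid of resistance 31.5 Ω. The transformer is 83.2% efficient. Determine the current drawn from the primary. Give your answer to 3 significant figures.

V_s = 240 × 269/5206 = 12.401 V.
I_s = V_s/R = 12.401/31.5 = 0.39368 A.
P_out = V_s I_s = 12.401 × 0.39368 = 4.8821 W.
P_in = P_out/η = 4.8821/0.832 = 5.8679 W.
I_p = P_in/V_p = 5.8679/240 = 0.0244 A.

I_p ≈ 0.0244 A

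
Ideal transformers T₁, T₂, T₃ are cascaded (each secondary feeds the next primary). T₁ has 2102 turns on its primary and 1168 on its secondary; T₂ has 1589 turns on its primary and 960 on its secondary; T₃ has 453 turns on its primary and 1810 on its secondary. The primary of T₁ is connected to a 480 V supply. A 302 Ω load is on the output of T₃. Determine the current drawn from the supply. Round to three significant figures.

I_supply ≈ 2.86 A

After T₁: V = 480.00 × 1168/2102 = 266.72 V.
After T₂: V = 266.72 × 960/1589 = 161.14 V.
After T₃: V = 161.14 × 1810/453 = 643.84 V.
I_load = 643.84/302 = 2.1319 A, so P_out = 643.84 × 2.1319 = 1372.6 W.
All ideal ⇒ P_in = P_out, so I_supply = 1372.6/480 = 2.86 A.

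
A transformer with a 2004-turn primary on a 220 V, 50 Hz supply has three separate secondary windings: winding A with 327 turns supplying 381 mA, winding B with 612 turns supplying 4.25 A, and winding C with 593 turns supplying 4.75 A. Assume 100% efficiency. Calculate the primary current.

V_A = 220 × 327/2004 = 35.898 V; V_B = 220 × 612/2004 = 67.186 V; V_C = 220 × 593/2004 = 65.100 V.
P_out = V_A I_A + V_B I_B + V_C I_C = 35.898×0.381 + 67.186×4.25 + 65.100×4.75 = 13.677 + 285.54 + 309.22 = 608.44 W.
Ideal ⇒ P_in = P_out, so I_p = P_out/V_p = 608.44/220 = 2.77 A.

I_p ≈ 2.77 A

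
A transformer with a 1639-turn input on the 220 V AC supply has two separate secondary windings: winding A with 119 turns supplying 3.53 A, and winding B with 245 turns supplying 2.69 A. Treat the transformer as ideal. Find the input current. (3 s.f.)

V_A = 220 × 119/1639 = 15.973 V; V_B = 220 × 245/1639 = 32.886 V.
P_out = V_A I_A + V_B I_B = 15.973×3.53 + 32.886×2.69 = 56.385 + 88.463 = 144.85 W.
Ideal ⇒ P_in = P_out, so I_in = P_out/V_in = 144.85/220 = 0.658 A.

I_in ≈ 0.658 A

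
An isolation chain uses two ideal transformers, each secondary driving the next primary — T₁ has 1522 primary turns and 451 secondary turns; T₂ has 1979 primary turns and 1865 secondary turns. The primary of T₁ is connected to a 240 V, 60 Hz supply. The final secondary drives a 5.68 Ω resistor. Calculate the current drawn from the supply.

I_supply ≈ 3.29 A

Secondary of T₁: V = 240.00 × 451/1522 = 71.117 V.
Secondary of T₂: V = 71.117 × 1865/1979 = 67.020 V.
I_load = 67.020/5.68 = 11.799 A, so P_out = 67.020 × 11.799 = 790.80 W.
All ideal ⇒ P_in = P_out, so I_supply = 790.80/240 = 3.29 A.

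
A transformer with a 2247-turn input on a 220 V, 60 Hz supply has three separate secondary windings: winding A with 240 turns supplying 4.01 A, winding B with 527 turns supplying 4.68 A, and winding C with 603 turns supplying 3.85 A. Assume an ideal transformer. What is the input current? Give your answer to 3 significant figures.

I_in ≈ 2.56 A

V_A = 220 × 240/2247 = 23.498 V; V_B = 220 × 527/2247 = 51.598 V; V_C = 220 × 603/2247 = 59.039 V.
P_out = V_A I_A + V_B I_B + V_C I_C = 23.498×4.01 + 51.598×4.68 + 59.039×3.85 = 94.227 + 241.48 + 227.30 = 563.00 W.
Ideal ⇒ P_in = P_out, so I_in = P_out/V_in = 563.00/220 = 2.56 A.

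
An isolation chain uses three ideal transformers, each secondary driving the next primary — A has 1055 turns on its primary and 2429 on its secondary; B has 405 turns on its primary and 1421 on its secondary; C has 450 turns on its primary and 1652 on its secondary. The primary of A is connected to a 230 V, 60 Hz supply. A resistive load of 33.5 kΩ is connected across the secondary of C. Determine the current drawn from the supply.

I_supply ≈ 6.04 A

After A: V = 230.00 × 2429/1055 = 529.55 V.
After B: V = 529.55 × 1421/405 = 1858.0 V.
After C: V = 1858.0 × 1652/450 = 6820.9 V.
I_load = 6820.9/33500 = 0.20361 A, so P_out = 6820.9 × 0.20361 = 1388.8 W.
All ideal ⇒ P_in = P_out, so I_supply = 1388.8/230 = 6.04 A.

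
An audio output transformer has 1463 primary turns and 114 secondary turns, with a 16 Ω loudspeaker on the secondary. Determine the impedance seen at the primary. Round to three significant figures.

Z_p ≈ 2640 Ω

Z_p = (N_p/N_s)² × Z_s = (1463/114)² × 16 = 2640 Ω.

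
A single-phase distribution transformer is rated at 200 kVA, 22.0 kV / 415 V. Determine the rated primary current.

I_p ≈ 9.09 A

I_p = S/V_p = 200000/22000 = 9.09 A.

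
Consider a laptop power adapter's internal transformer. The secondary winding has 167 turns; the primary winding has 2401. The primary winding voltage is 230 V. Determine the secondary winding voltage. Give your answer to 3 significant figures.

V_s ≈ 16.0 V

V_s/V_p = N_s/N_p, so V_s = 230 × 167/2401 = 16.0 V.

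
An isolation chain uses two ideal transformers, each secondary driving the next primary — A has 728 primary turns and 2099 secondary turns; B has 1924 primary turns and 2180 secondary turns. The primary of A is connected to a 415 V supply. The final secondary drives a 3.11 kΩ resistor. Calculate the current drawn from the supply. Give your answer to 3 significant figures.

I_supply ≈ 1.42 A

Secondary of A: V = 415.00 × 2099/728 = 1196.5 V.
Secondary of B: V = 1196.5 × 2180/1924 = 1355.8 V.
I_load = 1355.8/3110 = 0.43593 A, so P_out = 1355.8 × 0.43593 = 591.02 W.
All ideal ⇒ P_in = P_out, so I_supply = 591.02/415 = 1.42 A.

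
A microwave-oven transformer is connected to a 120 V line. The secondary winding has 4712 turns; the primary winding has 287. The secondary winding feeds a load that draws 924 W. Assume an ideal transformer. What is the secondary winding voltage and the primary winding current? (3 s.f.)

V_s = V_p × N_s/N_p = 120 × 4712/287 = 1970.2 V.
I_s = P/V_s = 924/1970.2 = 0.46899 A.
I_p = I_s × N_s/N_p = 0.46899 × 4712/287 = 7.70 A.

V_s ≈ 1970 V, I_p ≈ 7.70 A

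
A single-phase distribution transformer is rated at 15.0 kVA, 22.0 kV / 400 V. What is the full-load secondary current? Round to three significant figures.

I_s ≈ 37.5 A

I_s = S/V_s = 15000/400 = 37.5 A.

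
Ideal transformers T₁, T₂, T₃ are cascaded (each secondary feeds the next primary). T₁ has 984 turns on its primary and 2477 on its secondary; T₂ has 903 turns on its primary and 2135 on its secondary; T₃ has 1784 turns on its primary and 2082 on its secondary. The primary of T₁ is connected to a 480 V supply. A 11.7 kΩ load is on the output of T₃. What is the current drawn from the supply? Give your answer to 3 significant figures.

After T₁: V = 480.00 × 2477/984 = 1208.3 V.
After T₂: V = 1208.3 × 2135/903 = 2856.8 V.
After T₃: V = 2856.8 × 2082/1784 = 3334.0 V.
I_load = 3334.0/11700 = 0.28496 A, so P_out = 3334.0 × 0.28496 = 950.06 W.
All ideal ⇒ P_in = P_out, so I_supply = 950.06/480 = 1.98 A.

I_supply ≈ 1.98 A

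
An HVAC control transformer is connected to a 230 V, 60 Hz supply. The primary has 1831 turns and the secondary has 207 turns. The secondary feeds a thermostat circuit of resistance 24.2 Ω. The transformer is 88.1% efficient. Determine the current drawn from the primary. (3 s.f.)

V_s = 230 × 207/1831 = 26.002 V.
I_s = V_s/R = 26.002/24.2 = 1.0745 A.
P_out = V_s I_s = 26.002 × 1.0745 = 27.939 W.
P_in = P_out/η = 27.939/0.881 = 31.712 W.
I_p = P_in/V_p = 31.712/230 = 0.138 A.

I_p ≈ 0.138 A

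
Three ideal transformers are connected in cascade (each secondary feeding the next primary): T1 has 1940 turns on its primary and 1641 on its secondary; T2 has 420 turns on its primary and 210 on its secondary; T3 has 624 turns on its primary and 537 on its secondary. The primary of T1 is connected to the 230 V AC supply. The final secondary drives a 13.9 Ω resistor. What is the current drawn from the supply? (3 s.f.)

After T1: V = 230.00 × 1641/1940 = 194.55 V.
After T2: V = 194.55 × 210/420 = 97.276 V.
After T3: V = 97.276 × 537/624 = 83.713 V.
I_load = 83.713/13.9 = 6.0225 A, so P_out = 83.713 × 6.0225 = 504.17 W.
All ideal ⇒ P_in = P_out, so I_supply = 504.17/230 = 2.19 A.

I_supply ≈ 2.19 A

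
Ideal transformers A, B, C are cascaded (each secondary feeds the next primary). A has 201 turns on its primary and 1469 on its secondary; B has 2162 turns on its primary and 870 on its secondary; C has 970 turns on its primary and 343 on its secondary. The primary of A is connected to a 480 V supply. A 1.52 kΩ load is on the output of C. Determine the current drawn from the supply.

Secondary of A: V = 480.00 × 1469/201 = 3508.1 V.
Secondary of B: V = 3508.1 × 870/2162 = 1411.7 V.
Secondary of C: V = 1411.7 × 343/970 = 499.18 V.
I_load = 499.18/1520 = 0.32840 A, so P_out = 499.18 × 0.32840 = 163.93 W.
All ideal ⇒ P_in = P_out, so I_supply = 163.93/480 = 0.342 A.

I_supply ≈ 0.342 A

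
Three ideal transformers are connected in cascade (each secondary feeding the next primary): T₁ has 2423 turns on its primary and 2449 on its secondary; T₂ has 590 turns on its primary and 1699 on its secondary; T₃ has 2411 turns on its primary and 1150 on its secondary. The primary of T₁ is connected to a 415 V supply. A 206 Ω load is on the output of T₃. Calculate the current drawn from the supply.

I_supply ≈ 3.88 A

Secondary of T₁: V = 415.00 × 2449/2423 = 419.45 V.
Secondary of T₂: V = 419.45 × 1699/590 = 1207.9 V.
Secondary of T₃: V = 1207.9 × 1150/2411 = 576.14 V.
I_load = 576.14/206 = 2.7968 A, so P_out = 576.14 × 2.7968 = 1611.3 W.
All ideal ⇒ P_in = P_out, so I_supply = 1611.3/415 = 3.88 A.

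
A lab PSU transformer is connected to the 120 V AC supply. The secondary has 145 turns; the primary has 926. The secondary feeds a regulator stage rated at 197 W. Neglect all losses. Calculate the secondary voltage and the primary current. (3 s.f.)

V_s = V_p × N_s/N_p = 120 × 145/926 = 18.790 V.
I_s = P/V_s = 197/18.790 = 10.484 A.
I_p = I_s × N_s/N_p = 10.484 × 145/926 = 1.64 A.

V_s ≈ 18.8 V, I_p ≈ 1.64 A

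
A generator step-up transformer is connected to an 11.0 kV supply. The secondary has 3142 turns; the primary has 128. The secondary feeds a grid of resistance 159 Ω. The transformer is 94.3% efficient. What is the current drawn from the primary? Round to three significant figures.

V_s = 11000 × 3142/128 = 270020 V.
I_s = V_s/R = 270020/159 = 1698.2 A.
P_out = V_s I_s = 270020 × 1698.2 = 4.5854×10^8 W.
P_in = P_out/η = 4.5854×10^8/0.943 = 4.8626×10^8 W.
I_p = P_in/V_p = 4.8626×10^8/11000 = 44200 A.

I_p ≈ 44200 A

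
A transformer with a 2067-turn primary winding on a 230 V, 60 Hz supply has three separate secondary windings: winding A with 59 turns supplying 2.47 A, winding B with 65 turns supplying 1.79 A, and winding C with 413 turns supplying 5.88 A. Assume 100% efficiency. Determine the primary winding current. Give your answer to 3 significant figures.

I_p ≈ 1.30 A

V_A = 230 × 59/2067 = 6.5651 V; V_B = 230 × 65/2067 = 7.2327 V; V_C = 230 × 413/2067 = 45.955 V.
P_out = V_A I_A + V_B I_B + V_C I_C = 6.5651×2.47 + 7.2327×1.79 + 45.955×5.88 = 16.216 + 12.947 + 270.22 = 299.38 W.
Ideal ⇒ P_in = P_out, so I_p = P_out/V_p = 299.38/230 = 1.30 A.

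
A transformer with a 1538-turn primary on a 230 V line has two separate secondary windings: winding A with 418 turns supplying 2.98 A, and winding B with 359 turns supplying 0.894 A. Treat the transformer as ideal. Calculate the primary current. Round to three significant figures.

V_A = 230 × 418/1538 = 62.510 V; V_B = 230 × 359/1538 = 53.687 V.
P_out = V_A I_A + V_B I_B = 62.510×2.98 + 53.687×0.894 = 186.28 + 47.996 = 234.27 W.
Ideal ⇒ P_in = P_out, so I_p = P_out/V_p = 234.27/230 = 1.02 A.

I_p ≈ 1.02 A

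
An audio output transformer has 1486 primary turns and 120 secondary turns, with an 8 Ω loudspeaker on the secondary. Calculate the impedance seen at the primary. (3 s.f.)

Z_p ≈ 1230 Ω

Z_p = (N_p/N_s)² × Z_s = (1486/120)² × 8 = 1230 Ω.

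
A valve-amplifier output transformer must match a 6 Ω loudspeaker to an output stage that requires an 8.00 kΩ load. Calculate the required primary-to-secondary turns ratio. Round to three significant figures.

Z_p/Z_s = (N_p/N_s)², so N_p/N_s = √(8000/6) = √1330 = 36.5.

N_p/N_s ≈ 36.5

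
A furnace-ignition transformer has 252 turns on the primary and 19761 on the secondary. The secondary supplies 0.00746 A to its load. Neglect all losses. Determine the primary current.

I_p ≈ 0.585 A

For an ideal transformer I_p/I_s = N_s/N_p, so I_p = 0.00746 × 19761/252 = 0.585 A.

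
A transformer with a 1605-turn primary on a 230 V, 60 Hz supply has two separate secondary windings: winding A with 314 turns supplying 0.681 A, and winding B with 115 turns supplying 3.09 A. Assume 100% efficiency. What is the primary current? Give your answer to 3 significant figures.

I_p ≈ 0.355 A

V_A = 230 × 314/1605 = 44.997 V; V_B = 230 × 115/1605 = 16.480 V.
P_out = V_A I_A + V_B I_B = 44.997×0.681 + 16.480×3.09 = 30.643 + 50.922 = 81.565 W.
Ideal ⇒ P_in = P_out, so I_p = P_out/V_p = 81.565/230 = 0.355 A.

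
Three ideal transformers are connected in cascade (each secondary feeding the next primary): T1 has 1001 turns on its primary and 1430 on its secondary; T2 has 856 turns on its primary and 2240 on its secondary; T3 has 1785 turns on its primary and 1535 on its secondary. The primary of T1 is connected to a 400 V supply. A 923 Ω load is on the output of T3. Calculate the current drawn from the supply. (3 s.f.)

After T1: V = 400.00 × 1430/1001 = 571.43 V.
After T2: V = 571.43 × 2240/856 = 1495.3 V.
After T3: V = 1495.3 × 1535/1785 = 1285.9 V.
I_load = 1285.9/923 = 1.3932 A, so P_out = 1285.9 × 1.3932 = 1791.5 W.
All ideal ⇒ P_in = P_out, so I_supply = 1791.5/400 = 4.48 A.

I_supply ≈ 4.48 A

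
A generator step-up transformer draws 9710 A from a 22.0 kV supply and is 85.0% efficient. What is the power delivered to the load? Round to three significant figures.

P_in = V_p I_p = 22000 × 9710 = 2.1362×10^8 W.
P_out = η P_in = 0.850 × 2.1362×10^8 = 1.82×10^8 W.

P_out ≈ 1.82×10^8 W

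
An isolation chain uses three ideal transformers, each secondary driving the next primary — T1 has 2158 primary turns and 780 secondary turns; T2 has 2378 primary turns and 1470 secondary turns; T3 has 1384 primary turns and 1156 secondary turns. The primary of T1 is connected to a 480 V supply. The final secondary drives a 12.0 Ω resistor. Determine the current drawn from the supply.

I_supply ≈ 1.39 A

After T1: V = 480.00 × 780/2158 = 173.49 V.
After T2: V = 173.49 × 1470/2378 = 107.25 V.
After T3: V = 107.25 × 1156/1384 = 89.580 V.
I_load = 89.580/12.0 = 7.4650 A, so P_out = 89.580 × 7.4650 = 668.72 W.
All ideal ⇒ P_in = P_out, so I_supply = 668.72/480 = 1.39 A.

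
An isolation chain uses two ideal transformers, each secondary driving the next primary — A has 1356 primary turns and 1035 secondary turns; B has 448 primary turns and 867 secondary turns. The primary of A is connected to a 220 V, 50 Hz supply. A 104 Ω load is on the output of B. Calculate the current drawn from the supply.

After A: V = 220.00 × 1035/1356 = 167.92 V.
After B: V = 167.92 × 867/448 = 324.97 V.
I_load = 324.97/104 = 3.1247 A, so P_out = 324.97 × 3.1247 = 1015.4 W.
All ideal ⇒ P_in = P_out, so I_supply = 1015.4/220 = 4.62 A.

I_supply ≈ 4.62 A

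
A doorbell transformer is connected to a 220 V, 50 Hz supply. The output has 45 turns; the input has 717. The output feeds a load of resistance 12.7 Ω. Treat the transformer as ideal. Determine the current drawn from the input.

V_out = V_in × N_out/N_in = 220 × 45/717 = 13.808 V.
I_out = V_out/R = 13.808/12.7 = 1.0872 A.
For an ideal transformer I_in N_in = I_out N_out, so I_in = 1.0872 × 45/717 = 0.0682 A.

I_in ≈ 0.0682 A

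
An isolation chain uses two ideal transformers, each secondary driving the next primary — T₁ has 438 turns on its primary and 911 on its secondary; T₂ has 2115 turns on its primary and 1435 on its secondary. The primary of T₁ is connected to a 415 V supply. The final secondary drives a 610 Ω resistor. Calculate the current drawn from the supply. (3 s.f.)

After T₁: V = 415.00 × 911/438 = 863.16 V.
After T₂: V = 863.16 × 1435/2115 = 585.64 V.
I_load = 585.64/610 = 0.96007 A, so P_out = 585.64 × 0.96007 = 562.26 W.
All ideal ⇒ P_in = P_out, so I_supply = 562.26/415 = 1.35 A.

I_supply ≈ 1.35 A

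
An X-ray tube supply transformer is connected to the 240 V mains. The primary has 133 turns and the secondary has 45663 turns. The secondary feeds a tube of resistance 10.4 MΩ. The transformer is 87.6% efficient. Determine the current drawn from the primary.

V_s = 240 × 45663/133 = 82399 V.
I_s = V_s/R = 82399/(1.04×10^7) = 0.0079230 A.
P_out = V_s I_s = 82399 × 0.0079230 = 652.85 W.
P_in = P_out/η = 652.85/0.876 = 745.26 W.
I_p = P_in/V_p = 745.26/240 = 3.11 A.

I_p ≈ 3.11 A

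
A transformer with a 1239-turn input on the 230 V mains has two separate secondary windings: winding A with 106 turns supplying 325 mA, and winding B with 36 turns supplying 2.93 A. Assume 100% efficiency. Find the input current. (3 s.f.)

I_in ≈ 0.113 A

V_A = 230 × 106/1239 = 19.677 V; V_B = 230 × 36/1239 = 6.6828 V.
P_out = V_A I_A + V_B I_B = 19.677×0.325 + 6.6828×2.93 = 6.3951 + 19.581 = 25.976 W.
Ideal ⇒ P_in = P_out, so I_in = P_out/V_in = 25.976/230 = 0.113 A.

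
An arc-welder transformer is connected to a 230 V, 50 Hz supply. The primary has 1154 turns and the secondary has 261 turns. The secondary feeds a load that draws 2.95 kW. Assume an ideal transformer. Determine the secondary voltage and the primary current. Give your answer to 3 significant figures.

V_s ≈ 52.0 V, I_p ≈ 12.8 A

V_s = V_p × N_s/N_p = 230 × 261/1154 = 52.019 V.
I_s = P/V_s = 2950/52.019 = 56.710 A.
I_p = I_s × N_s/N_p = 56.710 × 261/1154 = 12.8 A.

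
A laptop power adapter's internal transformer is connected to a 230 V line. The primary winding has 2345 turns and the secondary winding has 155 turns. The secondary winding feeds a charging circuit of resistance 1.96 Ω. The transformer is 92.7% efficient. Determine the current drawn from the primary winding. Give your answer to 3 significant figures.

I_p ≈ 0.553 A

V_s = 230 × 155/2345 = 15.203 V.
I_s = V_s/R = 15.203/1.96 = 7.7564 A.
P_out = V_s I_s = 15.203 × 7.7564 = 117.92 W.
P_in = P_out/η = 117.92/0.927 = 127.20 W.
I_p = P_in/V_p = 127.20/230 = 0.553 A.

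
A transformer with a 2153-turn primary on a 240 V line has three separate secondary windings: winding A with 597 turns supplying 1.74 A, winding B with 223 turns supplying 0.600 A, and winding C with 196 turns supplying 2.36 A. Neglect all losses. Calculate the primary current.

I_p ≈ 0.759 A

V_A = 240 × 597/2153 = 66.549 V; V_B = 240 × 223/2153 = 24.858 V; V_C = 240 × 196/2153 = 21.849 V.
P_out = V_A I_A + V_B I_B + V_C I_C = 66.549×1.74 + 24.858×0.600 + 21.849×2.36 = 115.80 + 14.915 + 51.563 = 182.27 W.
Ideal ⇒ P_in = P_out, so I_p = P_out/V_p = 182.27/240 = 0.759 A.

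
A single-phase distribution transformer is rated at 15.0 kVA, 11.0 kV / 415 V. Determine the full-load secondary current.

I_s ≈ 36.1 A

I_s = S/V_s = 15000/415 = 36.1 A.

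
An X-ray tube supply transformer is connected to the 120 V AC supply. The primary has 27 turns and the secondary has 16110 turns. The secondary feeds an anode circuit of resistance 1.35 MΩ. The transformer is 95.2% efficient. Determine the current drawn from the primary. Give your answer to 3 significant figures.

V_s = 120 × 16110/27 = 71600 V.
I_s = V_s/R = 71600/(1.35×10^6) = 0.053037 A.
P_out = V_s I_s = 71600 × 0.053037 = 3797.5 W.
P_in = P_out/η = 3797.5/0.952 = 3988.9 W.
I_p = P_in/V_p = 3988.9/120 = 33.2 A.

I_p ≈ 33.2 A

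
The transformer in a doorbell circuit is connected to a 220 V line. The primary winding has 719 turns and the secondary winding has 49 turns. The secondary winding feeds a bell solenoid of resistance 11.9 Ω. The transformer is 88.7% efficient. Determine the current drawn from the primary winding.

V_s = 220 × 49/719 = 14.993 V.
I_s = V_s/R = 14.993/11.9 = 1.2599 A.
P_out = V_s I_s = 14.993 × 1.2599 = 18.890 W.
P_in = P_out/η = 18.890/0.887 = 21.297 W.
I_p = P_in/V_p = 21.297/220 = 0.0968 A.

I_p ≈ 0.0968 A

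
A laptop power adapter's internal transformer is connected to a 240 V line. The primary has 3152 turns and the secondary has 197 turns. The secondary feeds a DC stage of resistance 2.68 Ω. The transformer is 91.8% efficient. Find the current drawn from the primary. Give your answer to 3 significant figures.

V_s = 240 × 197/3152 = 15.000 V.
I_s = V_s/R = 15.000/2.68 = 5.5970 A.
P_out = V_s I_s = 15.000 × 5.5970 = 83.955 W.
P_in = P_out/η = 83.955/0.918 = 91.454 W.
I_p = P_in/V_p = 91.454/240 = 0.381 A.

I_p ≈ 0.381 A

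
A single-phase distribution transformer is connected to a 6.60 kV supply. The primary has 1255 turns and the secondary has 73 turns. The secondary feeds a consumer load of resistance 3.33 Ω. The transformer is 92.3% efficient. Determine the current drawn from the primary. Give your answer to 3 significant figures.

V_s = 6600 × 73/1255 = 383.90 V.
I_s = V_s/R = 383.90/3.33 = 115.29 A.
P_out = V_s I_s = 383.90 × 115.29 = 44259 W.
P_in = P_out/η = 44259/0.923 = 47951 W.
I_p = P_in/V_p = 47951/6600 = 7.27 A.

I_p ≈ 7.27 A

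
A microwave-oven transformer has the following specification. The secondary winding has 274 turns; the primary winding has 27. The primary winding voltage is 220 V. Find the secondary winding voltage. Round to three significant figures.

V_s/V_p = N_s/N_p, so V_s = 220 × 274/27 = 2230 V.

V_s ≈ 2230 V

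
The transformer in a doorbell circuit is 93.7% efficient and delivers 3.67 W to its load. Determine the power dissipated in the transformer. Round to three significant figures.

P_in = P_out/η = 3.67/0.937 = 3.91676 W.
P_loss = P_in − P_out = 3.91676 − 3.67 = 0.247 W.

P_loss ≈ 0.247 W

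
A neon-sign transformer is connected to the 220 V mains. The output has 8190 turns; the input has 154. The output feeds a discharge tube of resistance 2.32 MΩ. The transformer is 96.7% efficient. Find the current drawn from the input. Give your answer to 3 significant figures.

V_out = 220 × 8190/154 = 11700 V.
I_out = V_out/R = 11700/(2.32×10^6) = 0.0050431 A.
P_out = V_out I_out = 11700 × 0.0050431 = 59.004 W.
P_in = P_out/η = 59.004/0.967 = 61.018 W.
I_in = P_in/V_in = 61.018/220 = 0.277 A.

I_in ≈ 0.277 A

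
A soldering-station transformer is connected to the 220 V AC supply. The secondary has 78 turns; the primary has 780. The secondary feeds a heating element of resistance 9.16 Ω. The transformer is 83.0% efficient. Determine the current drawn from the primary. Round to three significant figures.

I_p ≈ 0.289 A

V_s = 220 × 78/780 = 22.000 V.
I_s = V_s/R = 22.000/9.16 = 2.4017 A.
P_out = V_s I_s = 22.000 × 2.4017 = 52.838 W.
P_in = P_out/η = 52.838/0.830 = 63.661 W.
I_p = P_in/V_p = 63.661/220 = 0.289 A.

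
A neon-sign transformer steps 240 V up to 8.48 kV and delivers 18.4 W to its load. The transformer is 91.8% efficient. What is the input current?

P_in = P_out/η = 18.4/0.918 = 20.044 W.
I_in = P_in/V_in = 20.044/240 = 0.0835 A.

I_in ≈ 0.0835 A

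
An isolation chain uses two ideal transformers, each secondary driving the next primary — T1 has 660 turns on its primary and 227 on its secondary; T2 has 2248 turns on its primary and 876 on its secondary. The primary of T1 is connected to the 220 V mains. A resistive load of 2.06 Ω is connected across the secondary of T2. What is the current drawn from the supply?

I_supply ≈ 1.92 A

After T1: V = 220.00 × 227/660 = 75.667 V.
After T2: V = 75.667 × 876/2248 = 29.486 V.
I_load = 29.486/2.06 = 14.313 A, so P_out = 29.486 × 14.313 = 422.04 W.
All ideal ⇒ P_in = P_out, so I_supply = 422.04/220 = 1.92 A.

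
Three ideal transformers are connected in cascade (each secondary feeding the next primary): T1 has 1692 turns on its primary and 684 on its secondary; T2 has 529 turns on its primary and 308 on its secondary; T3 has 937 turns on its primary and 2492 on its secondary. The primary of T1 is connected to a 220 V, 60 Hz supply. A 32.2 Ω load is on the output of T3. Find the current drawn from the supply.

After T1: V = 220.00 × 684/1692 = 88.936 V.
After T2: V = 88.936 × 308/529 = 51.781 V.
After T3: V = 51.781 × 2492/937 = 137.72 V.
I_load = 137.72/32.2 = 4.2769 A, so P_out = 137.72 × 4.2769 = 588.99 W.
All ideal ⇒ P_in = P_out, so I_supply = 588.99/220 = 2.68 A.

I_supply ≈ 2.68 A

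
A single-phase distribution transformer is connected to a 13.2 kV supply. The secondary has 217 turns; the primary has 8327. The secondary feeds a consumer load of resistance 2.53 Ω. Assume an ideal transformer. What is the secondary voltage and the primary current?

V_s ≈ 344 V, I_p ≈ 3.54 A

V_s = V_p × N_s/N_p = 13200 × 217/8327 = 343.99 V.
I_s = V_s/R = 343.99/2.53 = 135.96 A.
I_p = I_s × N_s/N_p = 135.96 × 217/8327 = 3.54 A.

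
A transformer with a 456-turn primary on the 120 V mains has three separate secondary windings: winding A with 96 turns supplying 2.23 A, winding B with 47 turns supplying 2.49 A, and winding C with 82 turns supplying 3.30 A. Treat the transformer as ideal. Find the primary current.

I_p ≈ 1.32 A

V_A = 120 × 96/456 = 25.263 V; V_B = 120 × 47/456 = 12.368 V; V_C = 120 × 82/456 = 21.579 V.
P_out = V_A I_A + V_B I_B + V_C I_C = 25.263×2.23 + 12.368×2.49 + 21.579×3.30 = 56.337 + 30.797 + 71.211 = 158.34 W.
Ideal ⇒ P_in = P_out, so I_p = P_out/V_p = 158.34/120 = 1.32 A.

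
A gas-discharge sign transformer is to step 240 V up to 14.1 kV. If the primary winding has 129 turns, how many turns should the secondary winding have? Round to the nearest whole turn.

N_s = 7579 turns

N_s/N_p = V_s/V_p, so N_s = 129 × 14100/240 = 7578.8 ≈ 7579 turns.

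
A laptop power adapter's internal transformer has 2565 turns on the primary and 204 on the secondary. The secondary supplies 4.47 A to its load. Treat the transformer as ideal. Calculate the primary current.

For an ideal transformer I_p/I_s = N_s/N_p, so I_p = 4.47 × 204/2565 = 0.356 A.

I_p ≈ 0.356 A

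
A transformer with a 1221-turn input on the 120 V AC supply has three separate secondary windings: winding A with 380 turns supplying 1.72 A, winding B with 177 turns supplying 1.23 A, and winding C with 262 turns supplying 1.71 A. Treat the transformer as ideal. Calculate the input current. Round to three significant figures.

I_in ≈ 1.08 A

V_A = 120 × 380/1221 = 37.346 V; V_B = 120 × 177/1221 = 17.396 V; V_C = 120 × 262/1221 = 25.749 V.
P_out = V_A I_A + V_B I_B + V_C I_C = 37.346×1.72 + 17.396×1.23 + 25.749×1.71 = 64.236 + 21.397 + 44.031 = 129.66 W.
Ideal ⇒ P_in = P_out, so I_in = P_out/V_in = 129.66/120 = 1.08 A.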